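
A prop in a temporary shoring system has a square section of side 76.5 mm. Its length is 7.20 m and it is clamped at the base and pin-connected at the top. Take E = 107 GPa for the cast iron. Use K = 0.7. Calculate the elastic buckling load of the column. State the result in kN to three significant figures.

I = a⁴/12 = 76.5⁴/12 = 2.854×10^6 mm⁴
I = 2.854×10^6 mm⁴ = 2.854×10^-6 m⁴
Effective length L_e = K·L = 0.7 × 7.20 = 5.040 m
P_cr = π²EI / L_e² = π² × 107×10⁹ × 2.854×10^-6 / 5.040² = 1.187×10^5 N

P_cr ≈ 119 kN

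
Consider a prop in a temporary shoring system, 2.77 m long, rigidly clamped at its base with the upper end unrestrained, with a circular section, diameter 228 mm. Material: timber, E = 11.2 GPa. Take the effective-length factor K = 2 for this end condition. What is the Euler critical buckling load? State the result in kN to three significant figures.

I = πd⁴/64 = π×228⁴/64 = 1.327×10^8 mm⁴
I = 1.327×10^8 mm⁴ = 1.327×10^-4 m⁴
Effective length L_e = K·L = 2 × 2.77 = 5.540 m
P_cr = π²EI / L_e² = π² × 11.2×10⁹ × 1.327×10^-4 / 5.540² = 4.778×10^5 N

P_cr ≈ 478 kN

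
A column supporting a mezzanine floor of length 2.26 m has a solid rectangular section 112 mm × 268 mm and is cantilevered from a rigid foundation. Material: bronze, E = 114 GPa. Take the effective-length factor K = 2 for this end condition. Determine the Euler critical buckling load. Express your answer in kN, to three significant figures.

P_cr ≈ 1730 kN

Buckling occurs about the weak axis: I_min = h·b³/12 with b = 112 mm (the shorter side).
I_min = 268×112³/12 = 3.138×10^7 mm⁴
I = 3.138×10^7 mm⁴ = 3.138×10^-5 m⁴
Effective length L_e = K·L = 2 × 2.26 = 4.520 m
P_cr = π²EI / L_e² = π² × 114×10⁹ × 3.138×10^-5 / 4.520² = 1.728×10^6 N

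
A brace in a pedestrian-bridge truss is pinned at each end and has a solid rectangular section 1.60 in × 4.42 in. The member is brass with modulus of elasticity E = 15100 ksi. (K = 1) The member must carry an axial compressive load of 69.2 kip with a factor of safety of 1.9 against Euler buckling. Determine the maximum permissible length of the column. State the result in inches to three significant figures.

Buckling occurs about the weak axis: I_min = h·b³/12 with b = 1.60 in (the shorter side).
I_min = 4.42×1.60³/12 = 1.509 in⁴
Required critical load P_cr = n·P = 1.9 × 69.2 = 131.5 kip = 1.315×10^5 lb
From P_cr = π²EI/(K·L)²:  L = (1/K)·√(π²EI/P_cr) = (1/1)·√(π²×1.51×10^7×1.509/1.315×10^5)
L = 41.4 in

L_max ≈ 41.4 in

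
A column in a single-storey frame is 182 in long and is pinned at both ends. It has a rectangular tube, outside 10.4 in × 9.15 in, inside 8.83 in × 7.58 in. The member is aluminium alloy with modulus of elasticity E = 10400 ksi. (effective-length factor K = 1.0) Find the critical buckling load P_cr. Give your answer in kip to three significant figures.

P_cr ≈ 1060 kip

Weak-axis I_min = (h_o·b_o³ − h_i·b_i³)/12 with b_o = 9.15, b_i = 7.580 in (shorter outer/inner sides).
I_min = (10.4×9.15³ − 8.830×7.580³)/12 = 343.4 in⁴
Effective length L_e = K·L = 1 × 182 = 182.0 in
P_cr = π²EI / L_e² = π² × 10400×10³ × 343.4 / 182.0² = 1.064×10^6 lb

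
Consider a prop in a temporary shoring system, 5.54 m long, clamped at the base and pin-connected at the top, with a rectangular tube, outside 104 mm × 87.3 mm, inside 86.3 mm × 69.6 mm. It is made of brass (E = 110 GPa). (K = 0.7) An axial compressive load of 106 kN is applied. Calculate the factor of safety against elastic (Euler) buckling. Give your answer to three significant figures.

Weak-axis I_min = (h_o·b_o³ − h_i·b_i³)/12 with b_o = 87.3, b_i = 69.60 mm (shorter outer/inner sides).
I_min = (104×87.3³ − 86.30×69.60³)/12 = 3.342×10^6 mm⁴
I = 3.342×10^6 mm⁴ = 3.342×10^-6 m⁴
Effective length L_e = K·L = 0.7 × 5.54 = 3.878 m
P_cr = π²EI / L_e² = π² × 110×10⁹ × 3.342×10^-6 / 3.878² = 2.412×10^5 N
Factor of safety n = P_cr / P = 241.23 / 106 = 2.28

n ≈ 2.28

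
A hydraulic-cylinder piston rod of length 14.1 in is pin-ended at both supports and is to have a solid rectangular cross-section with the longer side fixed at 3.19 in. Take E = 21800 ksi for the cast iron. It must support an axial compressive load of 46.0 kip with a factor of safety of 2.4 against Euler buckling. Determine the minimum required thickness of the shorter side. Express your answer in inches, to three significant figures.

b ≈ 0.727 in

Required P_cr = n·P = 2.4 × 46.0 = 110.4 kip
L_e = K·L = 1 × 14.1 = 14.10 in
Required I = P_cr·L_e²/(π²E) = 1.104×10^5 × 14.10² / (π² × 2.18×10^7) = 0.1020 in⁴
Rectangle, weak axis: I_min = h·b³/12 with h = 3.19 in fixed  ⇒  b = (12I/h)^(1/3) = 0.727 in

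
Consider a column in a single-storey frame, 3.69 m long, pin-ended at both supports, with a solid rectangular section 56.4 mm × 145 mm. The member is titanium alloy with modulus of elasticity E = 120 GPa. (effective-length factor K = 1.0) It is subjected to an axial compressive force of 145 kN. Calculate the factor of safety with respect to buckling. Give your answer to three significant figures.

Buckling occurs about the weak axis: I_min = h·b³/12 with b = 56.4 mm (the shorter side).
I_min = 145×56.4³/12 = 2.168×10^6 mm⁴
I = 2.168×10^6 mm⁴ = 2.168×10^-6 m⁴
Effective length L_e = K·L = 1 × 3.69 = 3.690 m
P_cr = π²EI / L_e² = π² × 120×10⁹ × 2.168×10^-6 / 3.690² = 1.886×10^5 N
Factor of safety n = P_cr / P = 188.56 / 145 = 1.30

n ≈ 1.30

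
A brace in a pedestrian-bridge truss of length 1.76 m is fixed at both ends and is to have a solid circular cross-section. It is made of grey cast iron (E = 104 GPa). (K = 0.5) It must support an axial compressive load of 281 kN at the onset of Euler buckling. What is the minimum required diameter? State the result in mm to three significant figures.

L_e = K·L = 0.5 × 1.76 = 0.8800 m
Required I = P_cr·L_e²/(π²E) = 2.810×10^5 × 0.8800² / (π² × 1.04×10^11) = 2.120×10^-7 m⁴
I_req = 2.120×10^5 mm⁴
Solid circle: I = πd⁴/64  ⇒  d = (64I/π)^(1/4) = (64×2.120×10^5/π)^(1/4) = 45.6 mm

d ≈ 45.6 mm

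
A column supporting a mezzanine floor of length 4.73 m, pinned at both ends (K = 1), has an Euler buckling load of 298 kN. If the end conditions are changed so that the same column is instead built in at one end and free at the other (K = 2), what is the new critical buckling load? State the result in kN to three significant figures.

P_cr ≈ 74.5 kN

P_cr ∝ 1/K², so P_cr,new = P_cr,old × (K_old/K_new)² = 298 × (1/2)²
= 298 × 0.2500 = 74.5 kN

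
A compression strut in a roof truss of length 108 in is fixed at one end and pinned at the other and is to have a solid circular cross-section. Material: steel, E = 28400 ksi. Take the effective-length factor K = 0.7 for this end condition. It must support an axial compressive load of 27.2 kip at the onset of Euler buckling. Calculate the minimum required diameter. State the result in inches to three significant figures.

d ≈ 1.83 in

L_e = K·L = 0.7 × 108 = 75.60 in
Required I = P_cr·L_e²/(π²E) = 2.720×10^4 × 75.60² / (π² × 2.84×10^7) = 0.5546 in⁴
Solid circle: I = πd⁴/64  ⇒  d = (64I/π)^(1/4) = (64×0.5546/π)^(1/4) = 1.83 in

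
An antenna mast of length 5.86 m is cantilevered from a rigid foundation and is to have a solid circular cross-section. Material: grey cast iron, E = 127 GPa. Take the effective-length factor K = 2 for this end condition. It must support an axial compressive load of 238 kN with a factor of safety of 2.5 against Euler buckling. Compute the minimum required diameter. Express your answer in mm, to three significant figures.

d ≈ 191 mm

Required P_cr = n·P = 2.5 × 238 = 595.0 kN
L_e = K·L = 2 × 5.86 = 11.72 m
Required I = P_cr·L_e²/(π²E) = 5.950×10^5 × 11.72² / (π² × 1.27×10^11) = 6.520×10^-5 m⁴
I_req = 6.520×10^7 mm⁴
Solid circle: I = πd⁴/64  ⇒  d = (64I/π)^(1/4) = (64×6.520×10^7/π)^(1/4) = 191 mm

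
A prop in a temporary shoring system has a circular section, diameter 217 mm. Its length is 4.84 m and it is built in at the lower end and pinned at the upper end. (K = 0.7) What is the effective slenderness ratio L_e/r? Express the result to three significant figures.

I = πd⁴/64 = π×217⁴/64 = 1.088×10^8 mm⁴
A = 3.698×10^4 mm²;  r_min = √(I/A) = √(1.088×10^8/3.698×10^4) = 54.25 mm
L_e = K·L = 0.7 × 4.84 m = 3.388 m = 3388.0 mm
λ = L_e / r_min = 3388.0 / 54.25 = 62.5

λ ≈ 62.5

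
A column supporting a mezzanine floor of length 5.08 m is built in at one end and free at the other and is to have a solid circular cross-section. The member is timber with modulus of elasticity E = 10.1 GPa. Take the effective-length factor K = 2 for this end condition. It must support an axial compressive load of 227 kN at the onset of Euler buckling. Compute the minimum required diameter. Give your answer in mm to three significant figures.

d ≈ 263 mm

L_e = K·L = 2 × 5.08 = 10.16 m
Required I = P_cr·L_e²/(π²E) = 2.270×10^5 × 10.16² / (π² × 1.01×10^10) = 2.351×10^-4 m⁴
I_req = 2.351×10^8 mm⁴
Solid circle: I = πd⁴/64  ⇒  d = (64I/π)^(1/4) = (64×2.351×10^8/π)^(1/4) = 263 mm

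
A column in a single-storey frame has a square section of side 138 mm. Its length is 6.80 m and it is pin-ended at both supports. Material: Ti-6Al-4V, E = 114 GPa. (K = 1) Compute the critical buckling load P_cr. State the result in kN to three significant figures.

P_cr ≈ 735 kN

I = a⁴/12 = 138⁴/12 = 3.022×10^7 mm⁴
I = 3.022×10^7 mm⁴ = 3.022×10^-5 m⁴
Effective length L_e = K·L = 1 × 6.80 = 6.800 m
P_cr = π²EI / L_e² = π² × 114×10⁹ × 3.022×10^-5 / 6.800² = 7.354×10^5 N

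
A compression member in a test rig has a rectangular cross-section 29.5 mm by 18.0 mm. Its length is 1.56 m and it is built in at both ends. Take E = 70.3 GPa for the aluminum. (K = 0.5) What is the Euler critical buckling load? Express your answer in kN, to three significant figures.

Buckling occurs about the weak axis: I_min = h·b³/12 with b = 18.0 mm (the shorter side).
I_min = 29.5×18.0³/12 = 1.434×10^4 mm⁴
I = 1.434×10^4 mm⁴ = 1.434×10^-8 m⁴
Effective length L_e = K·L = 0.5 × 1.56 = 0.7800 m
P_cr = π²EI / L_e² = π² × 70.3×10⁹ × 1.434×10^-8 / 0.7800² = 1.635×10^4 N

P_cr ≈ 16.4 kN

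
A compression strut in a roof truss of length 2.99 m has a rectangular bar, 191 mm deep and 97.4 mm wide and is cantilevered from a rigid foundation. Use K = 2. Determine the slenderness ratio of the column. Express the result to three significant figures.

For a rectangle r_min = b/√12 = 97.4/√12 = 28.12 mm
L_e = K·L = 2 × 2.99 m = 5.980 m = 5980.0 mm
λ = L_e / r_min = 5980.0 / 28.12 = 213

λ ≈ 213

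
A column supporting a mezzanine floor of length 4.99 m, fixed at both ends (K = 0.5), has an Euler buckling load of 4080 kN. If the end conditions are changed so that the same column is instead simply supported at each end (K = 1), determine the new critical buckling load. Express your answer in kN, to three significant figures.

P_cr ∝ 1/K², so P_cr,new = P_cr,old × (K_old/K_new)² = 4080 × (0.5/1)²
= 4080 × 0.2500 = 1020 kN

P_cr ≈ 1020 kN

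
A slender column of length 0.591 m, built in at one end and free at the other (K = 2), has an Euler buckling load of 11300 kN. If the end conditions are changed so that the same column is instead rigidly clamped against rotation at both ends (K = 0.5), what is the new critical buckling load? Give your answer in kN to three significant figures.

P_cr ∝ 1/K², so P_cr,new = P_cr,old × (K_old/K_new)² = 11300 × (2/0.5)²
= 11300 × 16.00 = 181000 kN

P_cr ≈ 181000 kN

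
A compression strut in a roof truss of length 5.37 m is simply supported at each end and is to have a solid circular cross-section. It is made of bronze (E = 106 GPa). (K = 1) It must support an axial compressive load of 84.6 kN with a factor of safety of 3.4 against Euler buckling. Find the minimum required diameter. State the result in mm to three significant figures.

d ≈ 113 mm

Required P_cr = n·P = 3.4 × 84.6 = 287.6 kN
L_e = K·L = 1 × 5.37 = 5.370 m
Required I = P_cr·L_e²/(π²E) = 2.876×10^5 × 5.370² / (π² × 1.06×10^11) = 7.929×10^-6 m⁴
I_req = 7.929×10^6 mm⁴
Solid circle: I = πd⁴/64  ⇒  d = (64I/π)^(1/4) = (64×7.929×10^6/π)^(1/4) = 113 mm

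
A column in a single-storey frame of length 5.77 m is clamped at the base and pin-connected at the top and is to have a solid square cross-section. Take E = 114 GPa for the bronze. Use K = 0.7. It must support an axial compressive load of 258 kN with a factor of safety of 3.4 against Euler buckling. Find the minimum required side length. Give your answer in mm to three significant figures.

a ≈ 111 mm

Required P_cr = n·P = 3.4 × 258 = 877.2 kN
L_e = K·L = 0.7 × 5.77 = 4.039 m
Required I = P_cr·L_e²/(π²E) = 8.772×10^5 × 4.039² / (π² × 1.14×10^11) = 1.272×10^-5 m⁴
I_req = 1.272×10^7 mm⁴
Solid square: I = a⁴/12  ⇒  a = (12I)^(1/4) = (12×1.272×10^7)^(1/4) = 111 mm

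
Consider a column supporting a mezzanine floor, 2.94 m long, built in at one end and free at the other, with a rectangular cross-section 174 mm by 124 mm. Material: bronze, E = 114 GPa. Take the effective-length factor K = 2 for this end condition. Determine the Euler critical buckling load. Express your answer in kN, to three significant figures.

Buckling occurs about the weak axis: I_min = h·b³/12 with b = 124 mm (the shorter side).
I_min = 174×124³/12 = 2.765×10^7 mm⁴
I = 2.765×10^7 mm⁴ = 2.765×10^-5 m⁴
Effective length L_e = K·L = 2 × 2.94 = 5.880 m
P_cr = π²EI / L_e² = π² × 114×10⁹ × 2.765×10^-5 / 5.880² = 8.997×10^5 N

P_cr ≈ 900 kN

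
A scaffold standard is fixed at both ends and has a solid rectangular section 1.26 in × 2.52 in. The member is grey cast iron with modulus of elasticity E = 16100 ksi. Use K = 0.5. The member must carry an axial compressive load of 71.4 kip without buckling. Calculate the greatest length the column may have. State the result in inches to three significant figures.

Buckling occurs about the weak axis: I_min = h·b³/12 with b = 1.26 in (the shorter side).
I_min = 2.52×1.26³/12 = 0.4201 in⁴
At the buckling limit P_cr = P = 7.140×10^4 lb
From P_cr = π²EI/(K·L)²:  L = (1/K)·√(π²EI/P_cr) = (1/0.5)·√(π²×1.61×10^7×0.4201/7.140×10^4)
L = 61.2 in

L_max ≈ 61.2 in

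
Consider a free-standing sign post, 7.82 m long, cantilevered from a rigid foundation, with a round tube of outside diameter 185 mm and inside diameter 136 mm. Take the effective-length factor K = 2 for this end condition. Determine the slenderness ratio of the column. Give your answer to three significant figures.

λ ≈ 272

d_o = 185 mm, d_i = 136 mm
I = π(d_o⁴ − d_i⁴)/64 = π(185⁴ − 136.0⁴)/64 = 4.071×10^7 mm⁴
A = 1.235×10^4 mm²;  r_min = √(I/A) = √(4.071×10^7/1.235×10^4) = 57.40 mm
L_e = K·L = 2 × 7.82 m = 15.64 m = 15640 mm
λ = L_e / r_min = 15640 / 57.40 = 272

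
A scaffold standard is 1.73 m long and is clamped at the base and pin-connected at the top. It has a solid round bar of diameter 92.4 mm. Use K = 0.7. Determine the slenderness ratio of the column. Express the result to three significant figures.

λ ≈ 52.4

For a solid circle r = d/4 = 92.4/4 = 23.10 mm
L_e = K·L = 0.7 × 1.73 m = 1.211 m = 1211.0 mm
λ = L_e / r_min = 1211.0 / 23.10 = 52.4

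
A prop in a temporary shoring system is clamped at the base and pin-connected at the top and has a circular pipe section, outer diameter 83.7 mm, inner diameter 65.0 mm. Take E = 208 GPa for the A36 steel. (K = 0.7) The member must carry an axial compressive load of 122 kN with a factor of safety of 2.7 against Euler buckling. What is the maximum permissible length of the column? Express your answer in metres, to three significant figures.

L_max ≈ 4.42 m

d_o = 83.7 mm, d_i = 65.0 mm
I = π(d_o⁴ − d_i⁴)/64 = π(83.7⁴ − 65.00⁴)/64 = 1.533×10^6 mm⁴
I = 1.533×10^-6 m⁴
Required critical load P_cr = n·P = 2.7 × 122 = 329.4 kN = 3.294×10^5 N
From P_cr = π²EI/(K·L)²:  L = (1/K)·√(π²EI/P_cr) = (1/0.7)·√(π²×2.08×10^11×1.533×10^-6/3.294×10^5)
L = 4.42 m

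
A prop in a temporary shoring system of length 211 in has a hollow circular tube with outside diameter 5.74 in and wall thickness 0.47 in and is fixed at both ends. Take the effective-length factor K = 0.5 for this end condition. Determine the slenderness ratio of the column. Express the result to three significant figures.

λ ≈ 56.4

Inner diameter d_i = 5.74 − 2×0.47 = 4.800 in
I = π(d_o⁴ − d_i⁴)/64 = π(5.74⁴ − 4.800⁴)/64 = 27.23 in⁴
A = 7.781 in²;  r_min = √(I/A) = √(27.23/7.781) = 1.871 in
L_e = K·L = 0.5 × 211 = 105.5 in
λ = L_e / r_min = 105.50 / 1.871 = 56.4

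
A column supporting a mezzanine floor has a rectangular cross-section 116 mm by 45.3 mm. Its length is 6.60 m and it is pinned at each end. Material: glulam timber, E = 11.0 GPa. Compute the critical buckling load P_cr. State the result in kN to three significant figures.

Buckling occurs about the weak axis: I_min = h·b³/12 with b = 45.3 mm (the shorter side).
I_min = 116×45.3³/12 = 8.986×10^5 mm⁴
I = 8.986×10^5 mm⁴ = 8.986×10^-7 m⁴
Effective length L_e = K·L = 1 × 6.60 = 6.600 m
P_cr = π²EI / L_e² = π² × 11.0×10⁹ × 8.986×10^-7 / 6.600² = 2.240×10^3 N

P_cr ≈ 2.24 kN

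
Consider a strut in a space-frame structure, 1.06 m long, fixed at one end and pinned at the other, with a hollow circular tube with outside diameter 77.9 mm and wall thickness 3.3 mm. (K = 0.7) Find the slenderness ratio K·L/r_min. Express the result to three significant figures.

λ ≈ 28.1

Inner diameter d_i = 77.9 − 2×3.3 = 71.30 mm
I = π(d_o⁴ − d_i⁴)/64 = π(77.9⁴ − 71.30⁴)/64 = 5.391×10^5 mm⁴
A = 773.4 mm²;  r_min = √(I/A) = √(5.391×10^5/773.4) = 26.40 mm
L_e = K·L = 0.7 × 1.06 m = 0.7420 m = 742.00 mm
λ = L_e / r_min = 742.00 / 26.40 = 28.1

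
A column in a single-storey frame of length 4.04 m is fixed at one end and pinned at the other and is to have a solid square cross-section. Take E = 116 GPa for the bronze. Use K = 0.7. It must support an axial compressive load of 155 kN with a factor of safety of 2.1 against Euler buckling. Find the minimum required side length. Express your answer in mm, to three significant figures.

Required P_cr = n·P = 2.1 × 155 = 325.5 kN
L_e = K·L = 0.7 × 4.04 = 2.828 m
Required I = P_cr·L_e²/(π²E) = 3.255×10^5 × 2.828² / (π² × 1.16×10^11) = 2.274×10^-6 m⁴
I_req = 2.274×10^6 mm⁴
Solid square: I = a⁴/12  ⇒  a = (12I)^(1/4) = (12×2.274×10^6)^(1/4) = 72.3 mm

a ≈ 72.3 mm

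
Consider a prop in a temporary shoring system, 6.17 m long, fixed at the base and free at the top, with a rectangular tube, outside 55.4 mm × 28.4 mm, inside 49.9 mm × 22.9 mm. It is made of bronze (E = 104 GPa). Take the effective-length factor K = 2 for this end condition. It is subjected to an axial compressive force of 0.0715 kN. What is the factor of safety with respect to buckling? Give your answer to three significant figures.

n ≈ 5.26

Weak-axis I_min = (h_o·b_o³ − h_i·b_i³)/12 with b_o = 28.4, b_i = 22.90 mm (shorter outer/inner sides).
I_min = (55.4×28.4³ − 49.90×22.90³)/12 = 5.581×10^4 mm⁴
I = 5.581×10^4 mm⁴ = 5.581×10^-8 m⁴
Effective length L_e = K·L = 2 × 6.17 = 12.34 m
P_cr = π²EI / L_e² = π² × 104×10⁹ × 5.581×10^-8 / 12.34² = 376.2 N
Factor of safety n = P_cr / P = 0.37622 / 0.0715 = 5.26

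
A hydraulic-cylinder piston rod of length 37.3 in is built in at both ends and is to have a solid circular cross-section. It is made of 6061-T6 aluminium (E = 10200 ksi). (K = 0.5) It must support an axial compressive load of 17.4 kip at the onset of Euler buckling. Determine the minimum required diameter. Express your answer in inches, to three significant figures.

d ≈ 1.05 in

L_e = K·L = 0.5 × 37.3 = 18.65 in
Required I = P_cr·L_e²/(π²E) = 1.740×10^4 × 18.65² / (π² × 1.02×10^7) = 6.012×10^-2 in⁴
Solid circle: I = πd⁴/64  ⇒  d = (64I/π)^(1/4) = (64×6.012×10^-2/π)^(1/4) = 1.05 in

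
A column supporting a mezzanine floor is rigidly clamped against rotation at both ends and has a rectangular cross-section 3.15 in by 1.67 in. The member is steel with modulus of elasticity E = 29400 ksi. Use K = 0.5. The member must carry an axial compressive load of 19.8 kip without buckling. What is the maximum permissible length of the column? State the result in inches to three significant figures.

Buckling occurs about the weak axis: I_min = h·b³/12 with b = 1.67 in (the shorter side).
I_min = 3.15×1.67³/12 = 1.223 in⁴
At the buckling limit P_cr = P = 1.980×10^4 lb
From P_cr = π²EI/(K·L)²:  L = (1/K)·√(π²EI/P_cr) = (1/0.5)·√(π²×2.94×10^7×1.223/1.980×10^4)
L = 268 in

L_max ≈ 268 in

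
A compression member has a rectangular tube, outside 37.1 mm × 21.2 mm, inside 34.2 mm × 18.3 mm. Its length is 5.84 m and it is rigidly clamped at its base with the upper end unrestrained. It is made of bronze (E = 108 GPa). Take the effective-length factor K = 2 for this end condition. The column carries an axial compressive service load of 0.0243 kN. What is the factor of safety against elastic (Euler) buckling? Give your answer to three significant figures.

Weak-axis I_min = (h_o·b_o³ − h_i·b_i³)/12 with b_o = 21.2, b_i = 18.30 mm (shorter outer/inner sides).
I_min = (37.1×21.2³ − 34.20×18.30³)/12 = 1.199×10^4 mm⁴
I = 1.199×10^4 mm⁴ = 1.199×10^-8 m⁴
Effective length L_e = K·L = 2 × 5.84 = 11.68 m
P_cr = π²EI / L_e² = π² × 108×10⁹ × 1.199×10^-8 / 11.68² = 93.69 N
Factor of safety n = P_cr / P = 0.093695 / 0.0243 = 3.86

n ≈ 3.86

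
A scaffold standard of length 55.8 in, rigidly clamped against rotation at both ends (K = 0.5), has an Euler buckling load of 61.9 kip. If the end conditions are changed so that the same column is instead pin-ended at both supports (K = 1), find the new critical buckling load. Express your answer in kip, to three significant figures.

P_cr ∝ 1/K², so P_cr,new = P_cr,old × (K_old/K_new)² = 61.9 × (0.5/1)²
= 61.9 × 0.2500 = 15.5 kip

P_cr ≈ 15.5 kip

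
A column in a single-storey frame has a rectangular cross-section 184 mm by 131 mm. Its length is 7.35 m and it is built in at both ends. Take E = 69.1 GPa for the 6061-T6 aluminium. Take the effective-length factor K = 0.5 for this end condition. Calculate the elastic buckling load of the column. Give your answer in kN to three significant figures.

Buckling occurs about the weak axis: I_min = h·b³/12 with b = 131 mm (the shorter side).
I_min = 184×131³/12 = 3.447×10^7 mm⁴
I = 3.447×10^7 mm⁴ = 3.447×10^-5 m⁴
Effective length L_e = K·L = 0.5 × 7.35 = 3.675 m
P_cr = π²EI / L_e² = π² × 69.1×10⁹ × 3.447×10^-5 / 3.675² = 1.741×10^6 N

P_cr ≈ 1740 kN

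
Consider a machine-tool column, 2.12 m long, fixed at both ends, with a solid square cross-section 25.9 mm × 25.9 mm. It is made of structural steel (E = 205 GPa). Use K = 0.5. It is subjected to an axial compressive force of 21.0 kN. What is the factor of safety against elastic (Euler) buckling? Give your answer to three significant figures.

n ≈ 3.22

I = a⁴/12 = 25.9⁴/12 = 3.750×10^4 mm⁴
I = 3.750×10^4 mm⁴ = 3.750×10^-8 m⁴
Effective length L_e = K·L = 0.5 × 2.12 = 1.060 m
P_cr = π²EI / L_e² = π² × 205×10⁹ × 3.750×10^-8 / 1.060² = 6.752×10^4 N
Factor of safety n = P_cr / P = 67.524 / 21.0 = 3.22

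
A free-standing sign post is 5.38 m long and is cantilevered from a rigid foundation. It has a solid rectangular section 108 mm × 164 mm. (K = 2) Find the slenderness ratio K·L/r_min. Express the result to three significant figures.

λ ≈ 345

Buckling occurs about the weak axis: I_min = h·b³/12 with b = 108 mm (the shorter side).
I_min = 164×108³/12 = 1.722×10^7 mm⁴
A = 1.771×10^4 mm²;  r_min = √(I/A) = √(1.722×10^7/1.771×10^4) = 31.18 mm
L_e = K·L = 2 × 5.38 m = 10.76 m = 10760 mm
λ = L_e / r_min = 10760 / 31.18 = 345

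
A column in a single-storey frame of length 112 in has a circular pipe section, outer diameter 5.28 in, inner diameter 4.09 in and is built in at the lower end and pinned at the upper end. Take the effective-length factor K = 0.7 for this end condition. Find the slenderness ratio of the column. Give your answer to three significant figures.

λ ≈ 47.0

d_o = 5.28 in, d_i = 4.09 in
I = π(d_o⁴ − d_i⁴)/64 = π(5.28⁴ − 4.090⁴)/64 = 24.41 in⁴
A = 8.757 in²;  r_min = √(I/A) = √(24.41/8.757) = 1.670 in
L_e = K·L = 0.7 × 112 = 78.40 in
λ = L_e / r_min = 78.400 / 1.670 = 47.0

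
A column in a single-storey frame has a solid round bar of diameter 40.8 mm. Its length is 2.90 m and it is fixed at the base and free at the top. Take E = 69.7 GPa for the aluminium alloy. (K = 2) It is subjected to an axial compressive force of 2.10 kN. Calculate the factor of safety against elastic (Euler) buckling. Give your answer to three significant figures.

n ≈ 1.32

I = πd⁴/64 = π×40.8⁴/64 = 1.360×10^5 mm⁴
I = 1.360×10^5 mm⁴ = 1.360×10^-7 m⁴
Effective length L_e = K·L = 2 × 2.90 = 5.800 m
P_cr = π²EI / L_e² = π² × 69.7×10⁹ × 1.360×10^-7 / 5.800² = 2.782×10^3 N
Factor of safety n = P_cr / P = 2.7816 / 2.10 = 1.32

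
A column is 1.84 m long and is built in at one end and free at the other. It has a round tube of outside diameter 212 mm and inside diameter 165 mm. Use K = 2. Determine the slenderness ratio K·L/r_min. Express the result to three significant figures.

λ ≈ 54.8

d_o = 212 mm, d_i = 165 mm
I = π(d_o⁴ − d_i⁴)/64 = π(212⁴ − 165.0⁴)/64 = 6.277×10^7 mm⁴
A = 1.392×10^4 mm²;  r_min = √(I/A) = √(6.277×10^7/1.392×10^4) = 67.16 mm
L_e = K·L = 2 × 1.84 m = 3.680 m = 3680.0 mm
λ = L_e / r_min = 3680.0 / 67.16 = 54.8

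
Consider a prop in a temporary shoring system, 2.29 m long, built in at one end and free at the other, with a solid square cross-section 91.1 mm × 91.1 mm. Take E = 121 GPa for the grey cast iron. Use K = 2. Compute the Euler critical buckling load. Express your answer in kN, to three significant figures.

I = a⁴/12 = 91.1⁴/12 = 5.740×10^6 mm⁴
I = 5.740×10^6 mm⁴ = 5.740×10^-6 m⁴
Effective length L_e = K·L = 2 × 2.29 = 4.580 m
P_cr = π²EI / L_e² = π² × 121×10⁹ × 5.740×10^-6 / 4.580² = 3.268×10^5 N

P_cr ≈ 327 kN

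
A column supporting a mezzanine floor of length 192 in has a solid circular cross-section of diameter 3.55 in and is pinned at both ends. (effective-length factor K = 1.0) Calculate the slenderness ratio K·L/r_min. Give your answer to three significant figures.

For a solid circle r = d/4 = 3.55/4 = 0.8875 in
L_e = K·L = 1 × 192 = 192.0 in
λ = L_e / r_min = 192.00 / 0.8875 = 216

λ ≈ 216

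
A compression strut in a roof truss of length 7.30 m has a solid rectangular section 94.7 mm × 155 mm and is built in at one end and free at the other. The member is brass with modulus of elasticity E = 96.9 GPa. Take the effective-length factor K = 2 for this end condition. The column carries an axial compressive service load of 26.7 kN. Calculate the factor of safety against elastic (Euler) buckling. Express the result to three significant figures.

n ≈ 1.84

Buckling occurs about the weak axis: I_min = h·b³/12 with b = 94.7 mm (the shorter side).
I_min = 155×94.7³/12 = 1.097×10^7 mm⁴
I = 1.097×10^7 mm⁴ = 1.097×10^-5 m⁴
Effective length L_e = K·L = 2 × 7.30 = 14.60 m
P_cr = π²EI / L_e² = π² × 96.9×10⁹ × 1.097×10^-5 / 14.60² = 4.922×10^4 N
Factor of safety n = P_cr / P = 49.217 / 26.7 = 1.84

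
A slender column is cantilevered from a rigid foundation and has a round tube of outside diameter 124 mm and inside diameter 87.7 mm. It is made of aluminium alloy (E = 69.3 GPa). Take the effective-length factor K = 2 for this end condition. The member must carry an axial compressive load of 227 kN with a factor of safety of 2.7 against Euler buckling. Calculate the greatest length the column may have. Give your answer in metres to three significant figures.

L_max ≈ 1.56 m

d_o = 124 mm, d_i = 87.7 mm
I = π(d_o⁴ − d_i⁴)/64 = π(124⁴ − 87.70⁴)/64 = 8.701×10^6 mm⁴
I = 8.701×10^-6 m⁴
Required critical load P_cr = n·P = 2.7 × 227 = 612.9 kN = 6.129×10^5 N
From P_cr = π²EI/(K·L)²:  L = (1/K)·√(π²EI/P_cr) = (1/2)·√(π²×6.93×10^10×8.701×10^-6/6.129×10^5)
L = 1.56 m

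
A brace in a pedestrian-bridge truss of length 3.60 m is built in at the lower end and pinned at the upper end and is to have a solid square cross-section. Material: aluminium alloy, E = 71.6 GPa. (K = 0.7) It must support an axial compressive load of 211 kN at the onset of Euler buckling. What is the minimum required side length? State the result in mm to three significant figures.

L_e = K·L = 0.7 × 3.60 = 2.520 m
Required I = P_cr·L_e²/(π²E) = 2.110×10^5 × 2.520² / (π² × 7.16×10^10) = 1.896×10^-6 m⁴
I_req = 1.896×10^6 mm⁴
Solid square: I = a⁴/12  ⇒  a = (12I)^(1/4) = (12×1.896×10^6)^(1/4) = 69.1 mm

a ≈ 69.1 mm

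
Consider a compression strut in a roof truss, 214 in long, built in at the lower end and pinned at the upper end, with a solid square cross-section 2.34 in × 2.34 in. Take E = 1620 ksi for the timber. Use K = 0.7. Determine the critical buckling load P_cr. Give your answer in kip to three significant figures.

P_cr ≈ 1.78 kip

I = a⁴/12 = 2.34⁴/12 = 2.499 in⁴
Effective length L_e = K·L = 0.7 × 214 = 149.8 in
P_cr = π²EI / L_e² = π² × 1620×10³ × 2.499 / 149.8² = 1.780×10^3 lb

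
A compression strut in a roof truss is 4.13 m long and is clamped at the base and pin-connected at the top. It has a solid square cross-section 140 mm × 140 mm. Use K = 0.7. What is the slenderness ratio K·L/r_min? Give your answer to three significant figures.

λ ≈ 71.5

For a square r = a/√12 = 140/√12 = 40.41 mm
L_e = K·L = 0.7 × 4.13 m = 2.891 m = 2891.0 mm
λ = L_e / r_min = 2891.0 / 40.41 = 71.5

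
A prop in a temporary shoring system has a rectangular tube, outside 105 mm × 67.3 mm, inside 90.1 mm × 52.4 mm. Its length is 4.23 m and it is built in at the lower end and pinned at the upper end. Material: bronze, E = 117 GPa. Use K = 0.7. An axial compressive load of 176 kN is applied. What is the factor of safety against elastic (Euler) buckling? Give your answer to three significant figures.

Weak-axis I_min = (h_o·b_o³ − h_i·b_i³)/12 with b_o = 67.3, b_i = 52.40 mm (shorter outer/inner sides).
I_min = (105×67.3³ − 90.10×52.40³)/12 = 1.587×10^6 mm⁴
I = 1.587×10^6 mm⁴ = 1.587×10^-6 m⁴
Effective length L_e = K·L = 0.7 × 4.23 = 2.961 m
P_cr = π²EI / L_e² = π² × 117×10⁹ × 1.587×10^-6 / 2.961² = 2.090×10^5 N
Factor of safety n = P_cr / P = 209.01 / 176 = 1.19

n ≈ 1.19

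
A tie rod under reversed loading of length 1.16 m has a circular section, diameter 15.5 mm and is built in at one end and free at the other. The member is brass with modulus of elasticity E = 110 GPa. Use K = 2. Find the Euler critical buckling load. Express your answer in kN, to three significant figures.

P_cr ≈ 0.571 kN

I = πd⁴/64 = π×15.5⁴/64 = 2.833×10^3 mm⁴
I = 2.833×10^3 mm⁴ = 2.833×10^-9 m⁴
Effective length L_e = K·L = 2 × 1.16 = 2.320 m
P_cr = π²EI / L_e² = π² × 110×10⁹ × 2.833×10^-9 / 2.320² = 571.5 N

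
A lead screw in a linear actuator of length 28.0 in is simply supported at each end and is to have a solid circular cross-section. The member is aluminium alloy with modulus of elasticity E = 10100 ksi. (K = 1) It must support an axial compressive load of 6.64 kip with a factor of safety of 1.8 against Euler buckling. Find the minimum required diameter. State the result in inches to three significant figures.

Required P_cr = n·P = 1.8 × 6.64 = 11.95 kip
L_e = K·L = 1 × 28.0 = 28.00 in
Required I = P_cr·L_e²/(π²E) = 1.195×10^4 × 28.00² / (π² × 1.01×10^7) = 9.400×10^-2 in⁴
Solid circle: I = πd⁴/64  ⇒  d = (64I/π)^(1/4) = (64×9.400×10^-2/π)^(1/4) = 1.18 in

d ≈ 1.18 in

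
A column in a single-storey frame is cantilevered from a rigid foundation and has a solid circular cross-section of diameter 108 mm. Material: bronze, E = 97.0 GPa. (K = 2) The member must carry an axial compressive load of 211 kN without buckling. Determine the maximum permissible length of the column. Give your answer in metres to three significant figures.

L_max ≈ 2.75 m

I = πd⁴/64 = π×108⁴/64 = 6.678×10^6 mm⁴
I = 6.678×10^-6 m⁴
At the buckling limit P_cr = P = 2.110×10^5 N
From P_cr = π²EI/(K·L)²:  L = (1/K)·√(π²EI/P_cr) = (1/2)·√(π²×9.70×10^10×6.678×10^-6/2.110×10^5)
L = 2.75 m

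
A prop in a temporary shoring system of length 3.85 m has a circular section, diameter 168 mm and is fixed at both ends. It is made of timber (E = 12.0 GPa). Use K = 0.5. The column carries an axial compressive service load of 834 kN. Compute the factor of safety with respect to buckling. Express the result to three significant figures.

I = πd⁴/64 = π×168⁴/64 = 3.910×10^7 mm⁴
I = 3.910×10^7 mm⁴ = 3.910×10^-5 m⁴
Effective length L_e = K·L = 0.5 × 3.85 = 1.925 m
P_cr = π²EI / L_e² = π² × 12.0×10⁹ × 3.910×10^-5 / 1.925² = 1.250×10^6 N
Factor of safety n = P_cr / P = 1249.8 / 834 = 1.50

n ≈ 1.50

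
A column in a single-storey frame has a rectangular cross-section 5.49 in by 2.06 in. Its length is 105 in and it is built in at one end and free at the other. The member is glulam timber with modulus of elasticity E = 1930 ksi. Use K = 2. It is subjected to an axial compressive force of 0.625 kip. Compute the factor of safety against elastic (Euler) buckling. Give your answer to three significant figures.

Buckling occurs about the weak axis: I_min = h·b³/12 with b = 2.06 in (the shorter side).
I_min = 5.49×2.06³/12 = 3.999 in⁴
Effective length L_e = K·L = 2 × 105 = 210.0 in
P_cr = π²EI / L_e² = π² × 1930×10³ × 3.999 / 210.0² = 1.727×10^3 lb
Factor of safety n = P_cr / P = 1.7275 / 0.625 = 2.76

n ≈ 2.76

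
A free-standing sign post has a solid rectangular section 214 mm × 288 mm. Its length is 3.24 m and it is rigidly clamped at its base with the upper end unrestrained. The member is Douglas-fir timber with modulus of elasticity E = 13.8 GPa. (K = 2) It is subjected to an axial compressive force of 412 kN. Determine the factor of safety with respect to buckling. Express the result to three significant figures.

Buckling occurs about the weak axis: I_min = h·b³/12 with b = 214 mm (the shorter side).
I_min = 288×214³/12 = 2.352×10^8 mm⁴
I = 2.352×10^8 mm⁴ = 2.352×10^-4 m⁴
Effective length L_e = K·L = 2 × 3.24 = 6.480 m
P_cr = π²EI / L_e² = π² × 13.8×10⁹ × 2.352×10^-4 / 6.480² = 7.629×10^5 N
Factor of safety n = P_cr / P = 762.92 / 412 = 1.85

n ≈ 1.85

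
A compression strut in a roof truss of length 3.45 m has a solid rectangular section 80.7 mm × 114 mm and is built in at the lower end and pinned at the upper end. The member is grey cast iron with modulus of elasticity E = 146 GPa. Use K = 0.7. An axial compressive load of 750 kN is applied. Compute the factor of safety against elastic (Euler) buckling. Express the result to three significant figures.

Buckling occurs about the weak axis: I_min = h·b³/12 with b = 80.7 mm (the shorter side).
I_min = 114×80.7³/12 = 4.993×10^6 mm⁴
I = 4.993×10^6 mm⁴ = 4.993×10^-6 m⁴
Effective length L_e = K·L = 0.7 × 3.45 = 2.415 m
P_cr = π²EI / L_e² = π² × 146×10⁹ × 4.993×10^-6 / 2.415² = 1.234×10^6 N
Factor of safety n = P_cr / P = 1233.6 / 750 = 1.64

n ≈ 1.64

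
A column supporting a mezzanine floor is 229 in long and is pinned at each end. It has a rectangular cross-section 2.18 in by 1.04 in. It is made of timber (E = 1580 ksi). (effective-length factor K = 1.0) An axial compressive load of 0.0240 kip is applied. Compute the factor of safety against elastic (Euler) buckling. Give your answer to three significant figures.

n ≈ 2.53

Buckling occurs about the weak axis: I_min = h·b³/12 with b = 1.04 in (the shorter side).
I_min = 2.18×1.04³/12 = 0.2044 in⁴
Effective length L_e = K·L = 1 × 229 = 229.0 in
P_cr = π²EI / L_e² = π² × 1580×10³ × 0.2044 / 229.0² = 60.77 lb
Factor of safety n = P_cr / P = 0.060766 / 0.0240 = 2.53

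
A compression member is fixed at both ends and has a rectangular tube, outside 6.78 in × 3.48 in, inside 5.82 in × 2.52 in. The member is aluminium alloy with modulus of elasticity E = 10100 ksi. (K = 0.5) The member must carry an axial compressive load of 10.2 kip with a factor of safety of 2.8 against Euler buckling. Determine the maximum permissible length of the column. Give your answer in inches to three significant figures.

Weak-axis I_min = (h_o·b_o³ − h_i·b_i³)/12 with b_o = 3.48, b_i = 2.520 in (shorter outer/inner sides).
I_min = (6.78×3.48³ − 5.820×2.520³)/12 = 16.05 in⁴
Required critical load P_cr = n·P = 2.8 × 10.2 = 28.56 kip = 2.856×10^4 lb
From P_cr = π²EI/(K·L)²:  L = (1/K)·√(π²EI/P_cr) = (1/0.5)·√(π²×1.01×10^7×16.05/2.856×10^4)
L = 473 in

L_max ≈ 473 in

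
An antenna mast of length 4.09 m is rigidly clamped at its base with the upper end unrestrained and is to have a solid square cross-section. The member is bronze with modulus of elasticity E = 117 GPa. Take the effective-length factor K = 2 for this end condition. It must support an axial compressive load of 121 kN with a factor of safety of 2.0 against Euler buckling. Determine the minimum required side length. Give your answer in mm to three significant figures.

a ≈ 114 mm

Required P_cr = n·P = 2.0 × 121 = 242.0 kN
L_e = K·L = 2 × 4.09 = 8.180 m
Required I = P_cr·L_e²/(π²E) = 2.420×10^5 × 8.180² / (π² × 1.17×10^11) = 1.402×10^-5 m⁴
I_req = 1.402×10^7 mm⁴
Solid square: I = a⁴/12  ⇒  a = (12I)^(1/4) = (12×1.402×10^7)^(1/4) = 114 mm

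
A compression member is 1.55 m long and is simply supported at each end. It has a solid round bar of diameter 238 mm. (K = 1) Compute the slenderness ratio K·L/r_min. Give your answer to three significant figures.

λ ≈ 26.1

For a solid circle r = d/4 = 238/4 = 59.50 mm
L_e = K·L = 1 × 1.55 m = 1.550 m = 1550.0 mm
λ = L_e / r_min = 1550.0 / 59.50 = 26.1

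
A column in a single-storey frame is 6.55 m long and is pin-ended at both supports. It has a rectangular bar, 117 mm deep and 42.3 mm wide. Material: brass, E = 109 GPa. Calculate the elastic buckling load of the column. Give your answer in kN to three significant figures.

Buckling occurs about the weak axis: I_min = h·b³/12 with b = 42.3 mm (the shorter side).
I_min = 117×42.3³/12 = 7.379×10^5 mm⁴
I = 7.379×10^5 mm⁴ = 7.379×10^-7 m⁴
Effective length L_e = K·L = 1 × 6.55 = 6.550 m
P_cr = π²EI / L_e² = π² × 109×10⁹ × 7.379×10^-7 / 6.550² = 1.850×10^4 N

P_cr ≈ 18.5 kN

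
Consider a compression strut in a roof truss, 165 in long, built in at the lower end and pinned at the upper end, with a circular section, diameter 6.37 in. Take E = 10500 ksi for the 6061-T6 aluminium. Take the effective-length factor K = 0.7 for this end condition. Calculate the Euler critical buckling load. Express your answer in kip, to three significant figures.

P_cr ≈ 628 kip

I = πd⁴/64 = π×6.37⁴/64 = 80.82 in⁴
Effective length L_e = K·L = 0.7 × 165 = 115.5 in
P_cr = π²EI / L_e² = π² × 10500×10³ × 80.82 / 115.5² = 6.278×10^5 lb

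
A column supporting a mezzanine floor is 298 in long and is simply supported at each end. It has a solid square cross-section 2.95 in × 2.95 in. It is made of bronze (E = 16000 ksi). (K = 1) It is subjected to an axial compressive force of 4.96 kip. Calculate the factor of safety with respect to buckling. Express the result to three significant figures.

I = a⁴/12 = 2.95⁴/12 = 6.311 in⁴
Effective length L_e = K·L = 1 × 298 = 298.0 in
P_cr = π²EI / L_e² = π² × 16000×10³ × 6.311 / 298.0² = 1.122×10^4 lb
Factor of safety n = P_cr / P = 11.223 / 4.96 = 2.26

n ≈ 2.26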